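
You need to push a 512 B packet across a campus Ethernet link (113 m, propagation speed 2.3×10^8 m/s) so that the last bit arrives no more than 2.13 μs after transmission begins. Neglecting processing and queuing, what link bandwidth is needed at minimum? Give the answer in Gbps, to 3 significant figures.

L = 4096 bits.
Propagation delay = 113 / 2.3e+08 = 0.491304 μs.
Transmission budget = 2.13 − 0.491304 = 1.6387 μs.
R ≥ L / t_tx = 4096 bits / 1.6387e-06 s = 2.50 Gbps.

2.50 Gbps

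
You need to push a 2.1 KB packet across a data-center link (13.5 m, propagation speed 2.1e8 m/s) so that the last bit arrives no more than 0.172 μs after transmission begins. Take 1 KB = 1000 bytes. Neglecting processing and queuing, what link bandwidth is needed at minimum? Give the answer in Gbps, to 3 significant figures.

L = 16800 bits.
Propagation delay = 13.5 / 210000000 = 0.0642857 μs.
Transmission budget = 0.172 − 0.0642857 = 0.107714 μs.
R ≥ L / t_tx = 16800 bits / 1.07714e-07 s = 156 Gbps.

156 Gbps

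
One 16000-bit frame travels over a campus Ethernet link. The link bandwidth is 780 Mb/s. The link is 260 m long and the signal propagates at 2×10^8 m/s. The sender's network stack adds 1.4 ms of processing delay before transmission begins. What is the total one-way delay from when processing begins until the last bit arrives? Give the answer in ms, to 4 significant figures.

1.422 ms

Transmission delay = L/R = 16000 / 780000000 = 0.0205128 ms.
Propagation delay = d/s = 260 m / 200000000 m/s = 0.0013 ms.
Plus processing delay 1.4 ms = 1.4 ms.
Total = 1.422 ms.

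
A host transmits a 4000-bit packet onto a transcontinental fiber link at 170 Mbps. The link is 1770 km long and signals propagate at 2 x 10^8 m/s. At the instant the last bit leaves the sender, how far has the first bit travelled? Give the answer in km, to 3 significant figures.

t_tx = L/R = 4000/170000000 = 2.35294e-05 s.
Distance = s × t_tx = 200000000 × 2.35294e-05 = 4.71 km.

4.71 km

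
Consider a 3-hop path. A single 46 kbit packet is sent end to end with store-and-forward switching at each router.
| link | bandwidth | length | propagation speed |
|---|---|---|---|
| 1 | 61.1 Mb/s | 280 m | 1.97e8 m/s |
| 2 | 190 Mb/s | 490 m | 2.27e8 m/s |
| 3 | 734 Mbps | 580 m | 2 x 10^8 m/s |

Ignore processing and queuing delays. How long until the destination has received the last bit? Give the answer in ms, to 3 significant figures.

1.06 ms

L = 46000 bits.
Transmission delays (L/R per hop): 0.752864, 0.242105, 0.0626703 ms; sum = 1.05764 ms.
Propagation delays (d/s per hop): 0.00142132, 0.00215859, 0.0029 ms; sum = 0.00647991 ms.
End-to-end = 1.06 ms.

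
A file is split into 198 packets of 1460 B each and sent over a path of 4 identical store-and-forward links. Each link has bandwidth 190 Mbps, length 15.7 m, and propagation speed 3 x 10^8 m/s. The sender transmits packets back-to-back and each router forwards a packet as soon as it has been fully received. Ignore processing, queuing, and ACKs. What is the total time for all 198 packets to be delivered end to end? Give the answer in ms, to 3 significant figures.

Per-hop transmission t_tx = L/R = 11680/190000000 = 0.0614737 ms.
Per-hop propagation t_prop = 15.7/300000000 = 5.23333e-05 ms.
Pipeline fill: first packet needs 4·t_tx to clear all hops; remaining 197 packets each add one t_tx.
Total = (4+198-1)·t_tx + 4·t_prop = 201·0.0614737 + 4·5.23333e-05 = 12.4 ms.

12.4 ms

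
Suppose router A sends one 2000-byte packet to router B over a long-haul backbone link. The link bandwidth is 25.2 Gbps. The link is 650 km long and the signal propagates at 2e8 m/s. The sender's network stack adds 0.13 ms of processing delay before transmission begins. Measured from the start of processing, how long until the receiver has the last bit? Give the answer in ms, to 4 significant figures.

L = 2000 × 8 = 16000 bits.
Transmission delay = L/R = 16000 / 25200000000 = 0.000634921 ms.
Propagation delay = d/s = 650000 m / 200000000 m/s = 3.25 ms.
Plus processing delay 0.13 ms = 0.13 ms.
Total = 3.381 ms.

3.381 ms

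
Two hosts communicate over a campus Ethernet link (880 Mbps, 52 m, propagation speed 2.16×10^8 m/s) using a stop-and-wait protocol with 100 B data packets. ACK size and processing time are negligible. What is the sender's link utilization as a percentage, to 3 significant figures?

t_tx = L/R = 800/880000000 = 9.09091e-07 s.
t_prop = 52/216000000 = 2.40741e-07 s; RTT = 4.81481e-07 s.
Cycle = t_tx + RTT = 1.39057e-06 s.
Utilization = t_tx / cycle = 9.09091e-07/1.39057e-06 = 65.4 %.

65.4 %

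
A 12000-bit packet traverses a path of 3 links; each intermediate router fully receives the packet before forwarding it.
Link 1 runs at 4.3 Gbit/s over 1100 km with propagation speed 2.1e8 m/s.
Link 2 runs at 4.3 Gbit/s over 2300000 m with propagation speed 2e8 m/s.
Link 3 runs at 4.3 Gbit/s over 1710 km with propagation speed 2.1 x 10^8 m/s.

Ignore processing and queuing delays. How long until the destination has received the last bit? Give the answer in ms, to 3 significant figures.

24.9 ms

Transmission delay per hop = L/R = 12000/4300000000 = 0.0027907 ms; 3 hops → 0.00837209 ms.
Propagation delays (d/s per hop): 5.2381, 11.5, 8.14286 ms; sum = 24.881 ms.
End-to-end = 24.9 ms.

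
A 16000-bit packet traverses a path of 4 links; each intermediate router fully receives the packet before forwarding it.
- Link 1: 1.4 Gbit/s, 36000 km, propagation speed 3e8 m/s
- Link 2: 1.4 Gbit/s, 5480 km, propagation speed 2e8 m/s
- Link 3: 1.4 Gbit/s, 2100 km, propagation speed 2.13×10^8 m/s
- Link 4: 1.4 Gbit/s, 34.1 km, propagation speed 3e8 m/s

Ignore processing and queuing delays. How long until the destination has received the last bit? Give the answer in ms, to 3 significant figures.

157 ms

Transmission delay per hop = L/R = 16000/1400000000 = 0.0114286 ms; 4 hops → 0.0457143 ms.
Propagation delays (d/s per hop): 120, 27.4, 9.85915, 0.113667 ms; sum = 157.373 ms.
End-to-end = 157 ms.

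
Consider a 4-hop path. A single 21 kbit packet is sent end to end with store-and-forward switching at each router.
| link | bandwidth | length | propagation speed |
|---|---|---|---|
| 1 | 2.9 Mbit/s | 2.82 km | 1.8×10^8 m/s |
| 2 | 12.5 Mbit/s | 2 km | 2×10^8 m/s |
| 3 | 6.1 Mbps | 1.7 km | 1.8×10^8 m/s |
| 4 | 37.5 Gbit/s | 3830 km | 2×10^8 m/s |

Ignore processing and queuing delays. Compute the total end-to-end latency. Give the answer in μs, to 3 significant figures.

31500 μs

L = 21000 bits.
Transmission delays (L/R per hop): 7241.38, 1680, 3442.62, 0.56 μs; sum = 12364.6 μs.
Propagation delays (d/s per hop): 15.6667, 10, 9.44444, 19150 μs; sum = 19185.1 μs.
End-to-end = 31500 μs.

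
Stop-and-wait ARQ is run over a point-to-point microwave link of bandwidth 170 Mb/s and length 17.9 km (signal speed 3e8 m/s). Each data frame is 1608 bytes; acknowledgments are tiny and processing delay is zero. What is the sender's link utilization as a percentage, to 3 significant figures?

t_tx = L/R = 12864/170000000 = 7.56706e-05 s.
t_prop = 17900/300000000 = 5.96667e-05 s; RTT = 0.000119333 s.
Cycle = t_tx + RTT = 0.000195004 s.
Utilization = t_tx / cycle = 7.56706e-05/0.000195004 = 38.8 %.

38.8 %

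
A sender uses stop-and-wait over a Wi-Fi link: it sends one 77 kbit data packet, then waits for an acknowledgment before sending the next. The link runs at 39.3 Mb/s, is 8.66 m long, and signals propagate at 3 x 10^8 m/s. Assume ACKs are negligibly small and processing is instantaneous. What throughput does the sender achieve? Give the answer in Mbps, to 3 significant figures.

t_tx = L/R = 77000/39300000 = 0.00195929 s.
t_prop = 8.66/300000000 = 2.88667e-08 s; RTT = 5.77333e-08 s.
Cycle = t_tx + RTT = 0.00195935 s.
Throughput = L / cycle = 77000 / 0.00195935 = 39.3 Mbps.

39.3 Mbps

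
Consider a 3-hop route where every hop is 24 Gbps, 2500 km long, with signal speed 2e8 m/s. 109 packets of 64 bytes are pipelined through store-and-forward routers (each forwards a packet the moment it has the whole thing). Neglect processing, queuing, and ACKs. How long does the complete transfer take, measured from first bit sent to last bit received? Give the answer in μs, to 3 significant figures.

37500 μs

Per-hop transmission t_tx = L/R = 512/24000000000 = 0.0213333 μs.
Per-hop propagation t_prop = 2500000/200000000 = 12500 μs.
Pipeline fill: first packet needs 3·t_tx to clear all hops; remaining 108 packets each add one t_tx.
Total = (3+109-1)·t_tx + 3·t_prop = 111·0.0213333 + 3·12500 = 37500 μs.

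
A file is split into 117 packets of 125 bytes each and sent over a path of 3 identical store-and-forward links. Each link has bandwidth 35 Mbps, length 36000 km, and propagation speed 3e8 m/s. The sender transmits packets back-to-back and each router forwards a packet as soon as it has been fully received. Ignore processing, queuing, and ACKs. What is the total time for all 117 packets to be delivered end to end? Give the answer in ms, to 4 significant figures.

Per-hop transmission t_tx = L/R = 1000/35000000 = 0.0285714 ms.
Per-hop propagation t_prop = 36000000/300000000 = 120 ms.
Pipeline fill: first packet needs 3·t_tx to clear all hops; remaining 116 packets each add one t_tx.
Total = (3+117-1)·t_tx + 3·t_prop = 119·0.0285714 + 3·120 = 363.4 ms.

363.4 ms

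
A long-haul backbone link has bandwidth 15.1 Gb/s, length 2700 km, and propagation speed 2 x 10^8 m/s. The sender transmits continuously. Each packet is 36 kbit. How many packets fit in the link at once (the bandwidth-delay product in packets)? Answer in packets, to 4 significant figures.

Propagation delay = 2700000 / 200000000 = 0.0135 s.
BDP = R × t_prop = 15100000000 × 0.0135 = 203850000 bits.
In packets of 36000 bits: 5663 packets.

5663 packets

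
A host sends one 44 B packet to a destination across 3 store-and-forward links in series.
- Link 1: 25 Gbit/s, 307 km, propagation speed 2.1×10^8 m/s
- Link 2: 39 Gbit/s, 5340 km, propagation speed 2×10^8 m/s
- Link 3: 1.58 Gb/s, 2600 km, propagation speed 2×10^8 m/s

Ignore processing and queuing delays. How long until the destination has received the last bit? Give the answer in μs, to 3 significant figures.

41200 μs

L = 44 × 8 = 352 bits.
Transmission delays (L/R per hop): 0.01408, 0.00902564, 0.222785 μs; sum = 0.24589 μs.
Propagation delays (d/s per hop): 1461.9, 26700, 13000 μs; sum = 41161.9 μs.
End-to-end = 41200 μs.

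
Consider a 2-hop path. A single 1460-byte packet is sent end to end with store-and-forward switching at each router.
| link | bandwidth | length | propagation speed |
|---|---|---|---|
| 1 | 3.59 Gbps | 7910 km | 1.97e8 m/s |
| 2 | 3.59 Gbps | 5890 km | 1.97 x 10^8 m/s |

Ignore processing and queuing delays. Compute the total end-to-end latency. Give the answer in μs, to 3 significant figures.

L = 1460 × 8 = 11680 bits.
Transmission delay per hop = L/R = 11680/3590000000 = 3.25348 μs; 2 hops → 6.50696 μs.
Propagation delays (d/s per hop): 40152.3, 29898.5 μs; sum = 70050.8 μs.
End-to-end = 70100 μs.

70100 μs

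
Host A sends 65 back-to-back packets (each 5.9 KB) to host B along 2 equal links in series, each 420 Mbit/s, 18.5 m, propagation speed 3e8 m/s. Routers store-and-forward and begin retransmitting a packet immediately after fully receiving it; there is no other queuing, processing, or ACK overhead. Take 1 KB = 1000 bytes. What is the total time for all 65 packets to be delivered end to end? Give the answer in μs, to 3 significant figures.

7420 μs

Per-hop transmission t_tx = L/R = 47200/420000000 = 112.381 μs.
Per-hop propagation t_prop = 18.5/300000000 = 0.0616667 μs.
Pipeline fill: first packet needs 2·t_tx to clear all hops; remaining 64 packets each add one t_tx.
Total = (2+65-1)·t_tx + 2·t_prop = 66·112.381 + 2·0.0616667 = 7420 μs.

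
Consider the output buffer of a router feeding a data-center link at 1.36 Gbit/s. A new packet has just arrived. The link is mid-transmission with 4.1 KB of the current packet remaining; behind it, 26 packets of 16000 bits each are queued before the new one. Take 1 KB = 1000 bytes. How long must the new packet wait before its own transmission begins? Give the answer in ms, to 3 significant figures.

Each queued packet: L/R = 16000/1360000000 = 0.0117647 ms.
26 queued → 0.305882 ms.
Plus remaining 32800 bits of current packet: 0.0241176 ms.
Queuing delay = 0.330 ms.

0.330 ms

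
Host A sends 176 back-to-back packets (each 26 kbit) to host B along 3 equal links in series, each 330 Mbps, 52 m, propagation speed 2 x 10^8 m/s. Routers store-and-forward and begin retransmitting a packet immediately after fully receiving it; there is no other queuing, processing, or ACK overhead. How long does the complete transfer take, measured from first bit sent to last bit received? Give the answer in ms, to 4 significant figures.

14.03 ms

Per-hop transmission t_tx = L/R = 26000/330000000 = 0.0787879 ms.
Per-hop propagation t_prop = 52/200000000 = 0.00026 ms.
Pipeline fill: first packet needs 3·t_tx to clear all hops; remaining 175 packets each add one t_tx.
Total = (3+176-1)·t_tx + 3·t_prop = 178·0.0787879 + 3·0.00026 = 14.03 ms.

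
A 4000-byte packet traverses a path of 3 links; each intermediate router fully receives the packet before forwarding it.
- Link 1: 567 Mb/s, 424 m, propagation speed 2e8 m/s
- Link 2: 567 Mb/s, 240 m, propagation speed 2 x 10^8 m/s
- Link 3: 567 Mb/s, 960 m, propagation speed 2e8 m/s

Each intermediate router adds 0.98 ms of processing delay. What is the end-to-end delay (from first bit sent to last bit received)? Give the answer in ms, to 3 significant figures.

2.14 ms

L = 4000 × 8 = 32000 bits.
Transmission delay per hop = L/R = 32000/567000000 = 0.0564374 ms; 3 hops → 0.169312 ms.
Propagation delays (d/s per hop): 0.00212, 0.0012, 0.0048 ms; sum = 0.00812 ms.
Processing at 2 router(s): 2 × 0.98 ms = 1.96 ms.
End-to-end = 2.14 ms.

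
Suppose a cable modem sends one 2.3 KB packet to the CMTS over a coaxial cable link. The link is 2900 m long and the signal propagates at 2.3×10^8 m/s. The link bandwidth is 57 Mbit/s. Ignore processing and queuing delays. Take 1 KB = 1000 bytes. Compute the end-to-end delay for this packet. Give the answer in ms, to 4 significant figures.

L = 18400 bits.
Transmission delay = L/R = 18400 / 57000000 = 0.322807 ms.
Propagation delay = d/s = 2900 m / 2.3e+08 m/s = 0.0126087 ms.
Total = 0.3354 ms.

0.3354 ms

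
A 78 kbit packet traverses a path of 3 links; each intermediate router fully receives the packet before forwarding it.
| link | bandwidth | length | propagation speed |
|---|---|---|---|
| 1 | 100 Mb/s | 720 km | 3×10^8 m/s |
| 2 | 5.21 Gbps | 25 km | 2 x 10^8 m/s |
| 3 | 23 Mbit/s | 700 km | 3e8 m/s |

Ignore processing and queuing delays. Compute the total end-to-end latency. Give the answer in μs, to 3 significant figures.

L = 78000 bits.
Transmission delays (L/R per hop): 780, 14.9712, 3391.3 μs; sum = 4186.28 μs.
Propagation delays (d/s per hop): 2400, 125, 2333.33 μs; sum = 4858.33 μs.
End-to-end = 9040 μs.

9040 μs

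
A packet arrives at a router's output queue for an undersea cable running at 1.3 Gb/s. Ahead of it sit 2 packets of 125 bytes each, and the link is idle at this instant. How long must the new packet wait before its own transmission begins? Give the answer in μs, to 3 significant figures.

1.54 μs

Each queued packet: L/R = 1000/1300000000 = 0.769231 μs.
2 queued → 1.53846 μs.
Queuing delay = 1.54 μs.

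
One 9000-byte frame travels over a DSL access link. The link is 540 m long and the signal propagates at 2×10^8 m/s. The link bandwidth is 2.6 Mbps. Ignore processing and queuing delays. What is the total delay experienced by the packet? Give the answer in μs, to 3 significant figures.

27700 μs

L = 9000 × 8 = 72000 bits.
Transmission delay = L/R = 72000 / 2600000 = 27692.3 μs.
Propagation delay = d/s = 540 m / 200000000 m/s = 2.7 μs.
Total = 27700 μs.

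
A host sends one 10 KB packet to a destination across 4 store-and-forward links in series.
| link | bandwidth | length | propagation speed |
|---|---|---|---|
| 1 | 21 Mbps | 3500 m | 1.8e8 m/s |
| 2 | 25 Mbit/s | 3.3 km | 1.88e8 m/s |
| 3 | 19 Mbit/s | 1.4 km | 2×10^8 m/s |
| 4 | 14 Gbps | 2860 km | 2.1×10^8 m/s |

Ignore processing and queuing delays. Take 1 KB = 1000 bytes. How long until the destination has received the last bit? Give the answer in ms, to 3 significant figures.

L = 80000 bits.
Transmission delays (L/R per hop): 3.80952, 3.2, 4.21053, 0.00571429 ms; sum = 11.2258 ms.
Propagation delays (d/s per hop): 0.0194444, 0.0175532, 0.007, 13.619 ms; sum = 13.663 ms.
End-to-end = 24.9 ms.

24.9 ms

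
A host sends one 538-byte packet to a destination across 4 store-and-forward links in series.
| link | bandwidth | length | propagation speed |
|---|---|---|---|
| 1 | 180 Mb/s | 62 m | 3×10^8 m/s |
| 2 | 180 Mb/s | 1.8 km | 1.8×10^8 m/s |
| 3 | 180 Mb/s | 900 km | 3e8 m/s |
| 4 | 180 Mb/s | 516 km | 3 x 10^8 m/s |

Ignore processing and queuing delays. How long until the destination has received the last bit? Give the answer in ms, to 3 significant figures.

L = 538 × 8 = 4304 bits.
Transmission delay per hop = L/R = 4304/180000000 = 0.0239111 ms; 4 hops → 0.0956444 ms.
Propagation delays (d/s per hop): 0.000206667, 0.01, 3, 1.72 ms; sum = 4.73021 ms.
End-to-end = 4.83 ms.

4.83 ms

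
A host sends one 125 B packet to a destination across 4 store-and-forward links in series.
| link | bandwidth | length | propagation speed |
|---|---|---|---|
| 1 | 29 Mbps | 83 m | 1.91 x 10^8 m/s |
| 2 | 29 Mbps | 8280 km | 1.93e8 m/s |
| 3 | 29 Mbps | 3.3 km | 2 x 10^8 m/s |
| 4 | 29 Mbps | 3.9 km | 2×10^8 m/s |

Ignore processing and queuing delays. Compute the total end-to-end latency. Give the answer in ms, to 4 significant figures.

43.08 ms

L = 125 × 8 = 1000 bits.
Transmission delay per hop = L/R = 1000/29000000 = 0.0344828 ms; 4 hops → 0.137931 ms.
Propagation delays (d/s per hop): 0.000434555, 42.9016, 0.0165, 0.0195 ms; sum = 42.938 ms.
End-to-end = 43.08 ms.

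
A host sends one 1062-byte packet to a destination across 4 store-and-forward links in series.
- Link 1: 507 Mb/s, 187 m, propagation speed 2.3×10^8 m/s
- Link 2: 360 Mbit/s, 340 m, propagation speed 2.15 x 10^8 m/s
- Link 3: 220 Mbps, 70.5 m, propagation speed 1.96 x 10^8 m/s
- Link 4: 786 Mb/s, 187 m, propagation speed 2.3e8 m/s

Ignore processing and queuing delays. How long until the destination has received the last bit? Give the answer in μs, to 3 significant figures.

L = 1062 × 8 = 8496 bits.
Transmission delays (L/R per hop): 16.7574, 23.6, 38.6182, 10.8092 μs; sum = 89.7847 μs.
Propagation delays (d/s per hop): 0.813043, 1.5814, 0.359694, 0.813043 μs; sum = 3.56718 μs.
End-to-end = 93.4 μs.

93.4 μs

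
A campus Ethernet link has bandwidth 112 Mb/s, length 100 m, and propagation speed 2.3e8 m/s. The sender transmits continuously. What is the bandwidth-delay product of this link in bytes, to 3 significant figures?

Propagation delay = 100 / 2.3e+08 = 4.34783e-07 s.
BDP = R × t_prop = 112000000 × 4.34783e-07 = 48.6957 bits.
In bytes: 48.6957/8 = 6.09 bytes.

6.09 bytes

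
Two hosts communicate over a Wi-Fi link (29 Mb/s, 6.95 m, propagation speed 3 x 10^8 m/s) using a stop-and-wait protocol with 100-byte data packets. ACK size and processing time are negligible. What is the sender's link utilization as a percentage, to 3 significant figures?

99.8 %

t_tx = L/R = 800/29000000 = 2.75862e-05 s.
t_prop = 6.95/300000000 = 2.31667e-08 s; RTT = 4.63333e-08 s.
Cycle = t_tx + RTT = 2.76325e-05 s.
Utilization = t_tx / cycle = 2.75862e-05/2.76325e-05 = 99.8 %.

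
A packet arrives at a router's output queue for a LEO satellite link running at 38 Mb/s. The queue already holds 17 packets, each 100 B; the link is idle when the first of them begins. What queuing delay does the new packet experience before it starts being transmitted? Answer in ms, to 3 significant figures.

Each queued packet: L/R = 800/38000000 = 0.0210526 ms.
17 queued → 0.357895 ms.
Queuing delay = 0.358 ms.

0.358 ms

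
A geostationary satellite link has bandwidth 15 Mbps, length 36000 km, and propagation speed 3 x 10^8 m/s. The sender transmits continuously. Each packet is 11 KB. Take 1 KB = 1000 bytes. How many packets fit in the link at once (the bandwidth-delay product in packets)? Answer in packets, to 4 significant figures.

Propagation delay = 36000000 / 300000000 = 0.12 s.
BDP = R × t_prop = 15000000 × 0.12 = 1800000 bits.
In packets of 88000 bits: 20.45 packets.

20.45 packets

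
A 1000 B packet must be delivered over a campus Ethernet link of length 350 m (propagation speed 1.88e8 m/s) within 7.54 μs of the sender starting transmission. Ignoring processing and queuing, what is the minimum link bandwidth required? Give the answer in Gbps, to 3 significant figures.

L = 8000 bits.
Propagation delay = 350 / 188000000 = 1.8617 μs.
Transmission budget = 7.54 − 1.8617 = 5.6783 μs.
R ≥ L / t_tx = 8000 bits / 5.6783e-06 s = 1.41 Gbps.

1.41 Gbps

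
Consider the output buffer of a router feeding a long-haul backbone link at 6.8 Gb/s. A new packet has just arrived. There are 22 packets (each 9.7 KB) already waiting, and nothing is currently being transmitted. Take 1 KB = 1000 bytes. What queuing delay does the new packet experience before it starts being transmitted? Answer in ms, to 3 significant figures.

Each queued packet: L/R = 77600/6800000000 = 0.0114118 ms.
22 queued → 0.251059 ms.
Queuing delay = 0.251 ms.

0.251 ms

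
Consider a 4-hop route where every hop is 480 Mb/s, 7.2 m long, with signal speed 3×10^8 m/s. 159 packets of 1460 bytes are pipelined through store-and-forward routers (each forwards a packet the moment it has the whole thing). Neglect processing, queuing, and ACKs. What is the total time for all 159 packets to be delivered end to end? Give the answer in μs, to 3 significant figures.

Per-hop transmission t_tx = L/R = 11680/480000000 = 24.3333 μs.
Per-hop propagation t_prop = 7.2/300000000 = 0.024 μs.
Pipeline fill: first packet needs 4·t_tx to clear all hops; remaining 158 packets each add one t_tx.
Total = (4+159-1)·t_tx + 4·t_prop = 162·24.3333 + 4·0.024 = 3940 μs.

3940 μs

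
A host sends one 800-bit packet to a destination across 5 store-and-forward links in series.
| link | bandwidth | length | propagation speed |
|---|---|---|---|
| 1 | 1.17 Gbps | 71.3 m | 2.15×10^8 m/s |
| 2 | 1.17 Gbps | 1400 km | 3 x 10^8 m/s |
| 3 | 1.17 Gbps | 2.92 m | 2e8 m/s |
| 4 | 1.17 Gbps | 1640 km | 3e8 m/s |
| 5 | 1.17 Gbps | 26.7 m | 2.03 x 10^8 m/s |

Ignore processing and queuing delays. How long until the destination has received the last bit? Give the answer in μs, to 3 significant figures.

10100 μs

Transmission delay per hop = L/R = 800/1170000000 = 0.683761 μs; 5 hops → 3.4188 μs.
Propagation delays (d/s per hop): 0.331628, 4666.67, 0.0146, 5466.67, 0.131527 μs; sum = 10133.8 μs.
End-to-end = 10100 μs.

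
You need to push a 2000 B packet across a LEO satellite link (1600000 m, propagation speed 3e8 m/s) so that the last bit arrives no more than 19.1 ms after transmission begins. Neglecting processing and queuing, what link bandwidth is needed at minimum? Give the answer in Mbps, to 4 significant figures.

1.162 Mbps

L = 16000 bits.
Propagation delay = 1600000 / 300000000 = 5.33333 ms.
Transmission budget = 19.1 − 5.33333 = 13.7667 ms.
R ≥ L / t_tx = 16000 bits / 0.0137667 s = 1.162 Mbps.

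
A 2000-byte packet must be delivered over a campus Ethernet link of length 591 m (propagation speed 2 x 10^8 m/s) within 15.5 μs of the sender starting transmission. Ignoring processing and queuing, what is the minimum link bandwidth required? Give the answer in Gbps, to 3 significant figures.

1.28 Gbps

L = 16000 bits.
Propagation delay = 591 / 200000000 = 2.955 μs.
Transmission budget = 15.5 − 2.955 = 12.545 μs.
R ≥ L / t_tx = 16000 bits / 1.2545e-05 s = 1.28 Gbps.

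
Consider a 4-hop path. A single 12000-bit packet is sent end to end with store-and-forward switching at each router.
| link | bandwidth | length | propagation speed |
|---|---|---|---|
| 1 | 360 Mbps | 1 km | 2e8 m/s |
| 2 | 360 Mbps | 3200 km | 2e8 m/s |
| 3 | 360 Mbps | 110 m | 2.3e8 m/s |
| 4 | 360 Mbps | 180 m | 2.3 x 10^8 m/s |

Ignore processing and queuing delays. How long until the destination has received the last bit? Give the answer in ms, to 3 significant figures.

16.1 ms

Transmission delay per hop = L/R = 12000/360000000 = 0.0333333 ms; 4 hops → 0.133333 ms.
Propagation delays (d/s per hop): 0.005, 16, 0.000478261, 0.000782609 ms; sum = 16.0063 ms.
End-to-end = 16.1 ms.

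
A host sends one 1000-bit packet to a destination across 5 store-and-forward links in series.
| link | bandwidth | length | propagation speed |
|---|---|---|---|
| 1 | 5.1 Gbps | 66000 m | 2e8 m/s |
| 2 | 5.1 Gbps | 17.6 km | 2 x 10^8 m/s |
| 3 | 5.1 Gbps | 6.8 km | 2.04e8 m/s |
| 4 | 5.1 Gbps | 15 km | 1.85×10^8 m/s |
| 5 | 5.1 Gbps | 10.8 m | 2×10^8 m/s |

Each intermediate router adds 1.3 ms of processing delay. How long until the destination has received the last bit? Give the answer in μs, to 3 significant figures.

Transmission delay per hop = L/R = 1000/5100000000 = 0.196078 μs; 5 hops → 0.980392 μs.
Propagation delays (d/s per hop): 330, 88, 33.3333, 81.0811, 0.054 μs; sum = 532.468 μs.
Processing at 4 router(s): 4 × 1.3 ms = 5200 μs.
End-to-end = 5730 μs.

5730 μs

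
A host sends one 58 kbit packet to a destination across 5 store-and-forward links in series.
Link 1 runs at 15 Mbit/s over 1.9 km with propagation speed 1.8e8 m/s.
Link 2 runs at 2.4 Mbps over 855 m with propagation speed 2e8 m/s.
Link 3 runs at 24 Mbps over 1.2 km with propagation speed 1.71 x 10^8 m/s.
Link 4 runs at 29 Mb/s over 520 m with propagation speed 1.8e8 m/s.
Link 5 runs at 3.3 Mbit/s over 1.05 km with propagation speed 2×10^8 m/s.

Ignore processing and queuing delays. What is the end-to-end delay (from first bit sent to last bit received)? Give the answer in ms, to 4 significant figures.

50.06 ms

L = 58000 bits.
Transmission delays (L/R per hop): 3.86667, 24.1667, 2.41667, 2, 17.5758 ms; sum = 50.0258 ms.
Propagation delays (d/s per hop): 0.0105556, 0.004275, 0.00701754, 0.00288889, 0.00525 ms; sum = 0.029987 ms.
End-to-end = 50.06 ms.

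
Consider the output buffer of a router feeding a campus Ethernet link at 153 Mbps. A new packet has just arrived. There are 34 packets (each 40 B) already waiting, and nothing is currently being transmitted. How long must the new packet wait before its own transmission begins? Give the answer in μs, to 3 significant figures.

71.1 μs

Each queued packet: L/R = 320/153000000 = 2.0915 μs.
34 queued → 71.1111 μs.
Queuing delay = 71.1 μs.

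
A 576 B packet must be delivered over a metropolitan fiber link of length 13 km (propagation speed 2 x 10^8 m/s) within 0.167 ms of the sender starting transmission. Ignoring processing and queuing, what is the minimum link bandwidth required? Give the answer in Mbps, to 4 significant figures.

45.18 Mbps

L = 4608 bits.
Propagation delay = 13000 / 200000000 = 0.065 ms.
Transmission budget = 0.167 − 0.065 = 0.102 ms.
R ≥ L / t_tx = 4608 bits / 0.000102 s = 45.18 Mbps.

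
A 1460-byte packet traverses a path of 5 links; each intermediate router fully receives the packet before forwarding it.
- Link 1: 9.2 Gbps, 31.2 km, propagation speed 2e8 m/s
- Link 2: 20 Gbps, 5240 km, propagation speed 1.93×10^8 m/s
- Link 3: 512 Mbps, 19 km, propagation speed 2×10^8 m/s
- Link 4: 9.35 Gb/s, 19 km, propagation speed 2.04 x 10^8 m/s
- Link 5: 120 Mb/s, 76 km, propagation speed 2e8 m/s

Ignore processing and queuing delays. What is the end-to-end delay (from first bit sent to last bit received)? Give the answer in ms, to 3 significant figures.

28.0 ms

L = 1460 × 8 = 11680 bits.
Transmission delays (L/R per hop): 0.00126957, 0.000584, 0.0228125, 0.0012492, 0.0973333 ms; sum = 0.123249 ms.
Propagation delays (d/s per hop): 0.156, 27.1503, 0.095, 0.0931373, 0.38 ms; sum = 27.8744 ms.
End-to-end = 28.0 ms.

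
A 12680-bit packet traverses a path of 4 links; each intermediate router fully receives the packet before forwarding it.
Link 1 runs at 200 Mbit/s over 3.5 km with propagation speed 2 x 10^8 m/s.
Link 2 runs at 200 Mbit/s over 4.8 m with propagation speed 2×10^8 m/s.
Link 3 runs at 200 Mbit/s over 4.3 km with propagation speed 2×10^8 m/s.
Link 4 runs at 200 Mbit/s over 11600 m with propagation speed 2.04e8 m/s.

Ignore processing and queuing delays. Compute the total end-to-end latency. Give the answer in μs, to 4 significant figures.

349.5 μs

Transmission delay per hop = L/R = 12680/200000000 = 63.4 μs; 4 hops → 253.6 μs.
Propagation delays (d/s per hop): 17.5, 0.024, 21.5, 56.8627 μs; sum = 95.8867 μs.
End-to-end = 349.5 μs.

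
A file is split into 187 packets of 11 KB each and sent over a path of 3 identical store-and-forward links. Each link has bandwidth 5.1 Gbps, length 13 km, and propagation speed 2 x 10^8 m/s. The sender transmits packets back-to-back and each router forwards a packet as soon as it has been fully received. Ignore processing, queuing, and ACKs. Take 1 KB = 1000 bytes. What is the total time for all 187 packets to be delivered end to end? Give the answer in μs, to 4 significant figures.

3456 μs

Per-hop transmission t_tx = L/R = 88000/5100000000 = 17.2549 μs.
Per-hop propagation t_prop = 13000/200000000 = 65 μs.
Pipeline fill: first packet needs 3·t_tx to clear all hops; remaining 186 packets each add one t_tx.
Total = (3+187-1)·t_tx + 3·t_prop = 189·17.2549 + 3·65 = 3456 μs.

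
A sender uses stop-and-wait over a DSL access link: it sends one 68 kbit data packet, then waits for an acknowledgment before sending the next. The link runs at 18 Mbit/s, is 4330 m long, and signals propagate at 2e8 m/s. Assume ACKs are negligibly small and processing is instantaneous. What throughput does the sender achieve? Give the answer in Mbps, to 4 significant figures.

t_tx = L/R = 68000/18000000 = 0.00377778 s.
t_prop = 4330/200000000 = 2.165e-05 s; RTT = 4.33e-05 s.
Cycle = t_tx + RTT = 0.00382108 s.
Throughput = L / cycle = 68000 / 0.00382108 = 17.80 Mbps.

17.80 Mbps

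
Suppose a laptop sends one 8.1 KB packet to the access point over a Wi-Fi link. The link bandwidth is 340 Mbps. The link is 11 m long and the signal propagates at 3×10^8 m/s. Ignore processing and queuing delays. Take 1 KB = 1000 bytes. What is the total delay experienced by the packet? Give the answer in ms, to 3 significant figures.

L = 64800 bits.
Transmission delay = L/R = 64800 / 340000000 = 0.190588 ms.
Propagation delay = d/s = 11 m / 300000000 m/s = 3.66667e-05 ms.
Total = 0.191 ms.

0.191 ms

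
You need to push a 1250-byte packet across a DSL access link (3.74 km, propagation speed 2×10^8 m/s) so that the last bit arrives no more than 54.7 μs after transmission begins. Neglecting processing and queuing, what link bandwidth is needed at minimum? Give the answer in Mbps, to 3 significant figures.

L = 10000 bits.
Propagation delay = 3740 / 200000000 = 18.7 μs.
Transmission budget = 54.7 − 18.7 = 36 μs.
R ≥ L / t_tx = 10000 bits / 3.6e-05 s = 278 Mbps.

278 Mbps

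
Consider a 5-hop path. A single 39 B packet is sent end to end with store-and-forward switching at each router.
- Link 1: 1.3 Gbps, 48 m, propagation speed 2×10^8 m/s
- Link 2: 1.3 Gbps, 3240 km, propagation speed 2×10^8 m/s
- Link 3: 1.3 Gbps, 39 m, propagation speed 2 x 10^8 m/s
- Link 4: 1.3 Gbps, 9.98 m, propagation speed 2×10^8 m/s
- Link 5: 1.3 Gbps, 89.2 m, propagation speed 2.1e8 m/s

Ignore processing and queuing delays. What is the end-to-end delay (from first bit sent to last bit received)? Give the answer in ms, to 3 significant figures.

L = 39 × 8 = 312 bits.
Transmission delay per hop = L/R = 312/1300000000 = 0.00024 ms; 5 hops → 0.0012 ms.
Propagation delays (d/s per hop): 0.00024, 16.2, 0.000195, 4.99e-05, 0.000424762 ms; sum = 16.2009 ms.
End-to-end = 16.2 ms.

16.2 ms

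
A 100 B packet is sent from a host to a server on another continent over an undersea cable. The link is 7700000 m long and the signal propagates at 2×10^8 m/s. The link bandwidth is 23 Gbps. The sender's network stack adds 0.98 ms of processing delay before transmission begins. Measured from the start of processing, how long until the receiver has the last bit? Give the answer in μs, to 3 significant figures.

39500 μs

L = 100 × 8 = 800 bits.
Transmission delay = L/R = 800 / 23000000000 = 0.0347826 μs.
Propagation delay = d/s = 7700000 m / 200000000 m/s = 38500 μs.
Plus processing delay 0.98 ms = 980 μs.
Total = 39500 μs.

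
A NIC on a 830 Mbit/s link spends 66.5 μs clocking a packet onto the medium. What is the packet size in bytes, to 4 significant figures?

L = R × t_tx = 830000000 b/s × 6.65e-05 s = 55195 bits.
In bytes: 55195 / 8 = 6899 bytes.

6899 bytes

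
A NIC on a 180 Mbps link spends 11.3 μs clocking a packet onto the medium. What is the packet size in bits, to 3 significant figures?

L = R × t_tx = 180000000 b/s × 1.13e-05 s = 2034 bits.

2030 bits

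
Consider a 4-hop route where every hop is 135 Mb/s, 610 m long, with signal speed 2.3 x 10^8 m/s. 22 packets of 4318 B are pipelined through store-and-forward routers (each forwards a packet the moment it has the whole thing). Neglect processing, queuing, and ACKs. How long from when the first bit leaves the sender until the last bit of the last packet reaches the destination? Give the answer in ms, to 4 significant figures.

6.408 ms

Per-hop transmission t_tx = L/R = 34544/135000000 = 0.255881 ms.
Per-hop propagation t_prop = 610/2.3e+08 = 0.00265217 ms.
Pipeline fill: first packet needs 4·t_tx to clear all hops; remaining 21 packets each add one t_tx.
Total = (4+22-1)·t_tx + 4·t_prop = 25·0.255881 + 4·0.00265217 = 6.408 ms.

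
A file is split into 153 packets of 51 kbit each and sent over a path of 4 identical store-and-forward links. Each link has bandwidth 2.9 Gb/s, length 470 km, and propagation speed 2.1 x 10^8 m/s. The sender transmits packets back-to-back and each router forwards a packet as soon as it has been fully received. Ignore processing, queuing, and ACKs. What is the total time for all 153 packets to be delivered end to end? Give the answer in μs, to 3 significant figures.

11700 μs

Per-hop transmission t_tx = L/R = 51000/2900000000 = 17.5862 μs.
Per-hop propagation t_prop = 470000/210000000 = 2238.1 μs.
Pipeline fill: first packet needs 4·t_tx to clear all hops; remaining 152 packets each add one t_tx.
Total = (4+153-1)·t_tx + 4·t_prop = 156·17.5862 + 4·2238.1 = 11700 μs.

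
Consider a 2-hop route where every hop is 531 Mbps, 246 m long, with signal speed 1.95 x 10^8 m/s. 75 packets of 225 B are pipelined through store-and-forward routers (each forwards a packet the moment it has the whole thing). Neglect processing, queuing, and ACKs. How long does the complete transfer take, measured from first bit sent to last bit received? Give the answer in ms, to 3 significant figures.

0.260 ms

Per-hop transmission t_tx = L/R = 1800/531000000 = 0.00338983 ms.
Per-hop propagation t_prop = 246/195000000 = 0.00126154 ms.
Pipeline fill: first packet needs 2·t_tx to clear all hops; remaining 74 packets each add one t_tx.
Total = (2+75-1)·t_tx + 2·t_prop = 76·0.00338983 + 2·0.00126154 = 0.260 ms.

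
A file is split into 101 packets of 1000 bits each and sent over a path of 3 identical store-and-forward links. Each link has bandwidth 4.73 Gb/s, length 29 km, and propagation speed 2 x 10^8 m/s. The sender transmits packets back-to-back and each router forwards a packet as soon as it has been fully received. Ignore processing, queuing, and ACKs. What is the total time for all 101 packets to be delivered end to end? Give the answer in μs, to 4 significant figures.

Per-hop transmission t_tx = L/R = 1000/4730000000 = 0.211416 μs.
Per-hop propagation t_prop = 29000/200000000 = 145 μs.
Pipeline fill: first packet needs 3·t_tx to clear all hops; remaining 100 packets each add one t_tx.
Total = (3+101-1)·t_tx + 3·t_prop = 103·0.211416 + 3·145 = 456.8 μs.

456.8 μs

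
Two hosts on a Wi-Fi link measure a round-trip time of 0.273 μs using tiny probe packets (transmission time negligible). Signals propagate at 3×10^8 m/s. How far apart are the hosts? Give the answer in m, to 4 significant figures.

40.95 m

One-way propagation = RTT/2 = 0.1365 μs.
d = s × t = 300000000 × 1.365e-07 = 40.95 m.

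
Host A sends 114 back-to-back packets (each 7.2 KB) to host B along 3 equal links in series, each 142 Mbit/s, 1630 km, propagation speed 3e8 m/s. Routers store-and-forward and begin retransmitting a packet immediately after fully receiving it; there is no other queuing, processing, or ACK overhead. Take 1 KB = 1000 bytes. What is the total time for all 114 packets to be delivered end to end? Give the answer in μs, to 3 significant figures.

63400 μs

Per-hop transmission t_tx = L/R = 57600/142000000 = 405.634 μs.
Per-hop propagation t_prop = 1630000/300000000 = 5433.33 μs.
Pipeline fill: first packet needs 3·t_tx to clear all hops; remaining 113 packets each add one t_tx.
Total = (3+114-1)·t_tx + 3·t_prop = 116·405.634 + 3·5433.33 = 63400 μs.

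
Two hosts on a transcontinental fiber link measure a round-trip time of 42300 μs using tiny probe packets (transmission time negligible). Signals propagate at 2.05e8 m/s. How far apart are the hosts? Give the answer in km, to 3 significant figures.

One-way propagation = RTT/2 = 21150 μs.
d = s × t = 2.05e+08 × 0.02115 = 4340 km.

4340 km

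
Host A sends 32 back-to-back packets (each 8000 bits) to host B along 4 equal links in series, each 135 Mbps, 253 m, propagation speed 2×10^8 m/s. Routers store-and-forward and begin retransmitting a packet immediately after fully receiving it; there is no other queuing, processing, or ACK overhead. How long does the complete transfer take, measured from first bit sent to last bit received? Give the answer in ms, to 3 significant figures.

2.08 ms

Per-hop transmission t_tx = L/R = 8000/135000000 = 0.0592593 ms.
Per-hop propagation t_prop = 253/200000000 = 0.001265 ms.
Pipeline fill: first packet needs 4·t_tx to clear all hops; remaining 31 packets each add one t_tx.
Total = (4+32-1)·t_tx + 4·t_prop = 35·0.0592593 + 4·0.001265 = 2.08 ms.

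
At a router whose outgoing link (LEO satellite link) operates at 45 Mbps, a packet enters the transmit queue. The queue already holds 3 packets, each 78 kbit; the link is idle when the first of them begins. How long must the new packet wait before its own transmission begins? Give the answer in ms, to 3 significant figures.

5.20 ms

Each queued packet: L/R = 78000/45000000 = 1.73333 ms.
3 queued → 5.2 ms.
Queuing delay = 5.20 ms.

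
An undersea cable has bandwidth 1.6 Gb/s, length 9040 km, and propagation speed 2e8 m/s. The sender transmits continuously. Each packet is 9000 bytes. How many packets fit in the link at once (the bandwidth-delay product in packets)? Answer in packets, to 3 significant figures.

1000 packets

Propagation delay = 9040000 / 200000000 = 0.0452 s.
BDP = R × t_prop = 1600000000 × 0.0452 = 72320000 bits.
In packets of 72000 bits: 1000 packets.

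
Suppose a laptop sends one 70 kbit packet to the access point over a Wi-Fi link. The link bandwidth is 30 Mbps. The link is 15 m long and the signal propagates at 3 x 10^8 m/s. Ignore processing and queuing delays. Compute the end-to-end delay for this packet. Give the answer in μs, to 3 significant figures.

L = 70000 bits.
Transmission delay = L/R = 70000 / 30000000 = 2333.33 μs.
Propagation delay = d/s = 15 m / 300000000 m/s = 0.05 μs.
Total = 2330 μs.

2330 μs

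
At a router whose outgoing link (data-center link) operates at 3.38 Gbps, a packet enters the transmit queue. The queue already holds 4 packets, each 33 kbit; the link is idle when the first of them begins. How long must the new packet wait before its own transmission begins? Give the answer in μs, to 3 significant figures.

Each queued packet: L/R = 33000/3380000000 = 9.76331 μs.
4 queued → 39.0533 μs.
Queuing delay = 39.1 μs.

39.1 μs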